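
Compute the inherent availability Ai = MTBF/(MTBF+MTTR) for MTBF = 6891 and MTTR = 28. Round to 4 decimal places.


MTBF = 6891
MTTR = 28
MTBF + MTTR = 6919
Ai = 6891 / 6919
Ai = 0.996

0.996


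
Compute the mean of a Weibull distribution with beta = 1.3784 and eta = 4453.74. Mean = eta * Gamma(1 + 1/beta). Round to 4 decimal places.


beta = 1.3784, eta = 4453.74
1/beta = 0.7255
1 + 1/beta = 1.7255
Gamma(1.7255) = 0.9137
Mean = 4453.74 * 0.9137
Mean = 4069.4419

4069.4419


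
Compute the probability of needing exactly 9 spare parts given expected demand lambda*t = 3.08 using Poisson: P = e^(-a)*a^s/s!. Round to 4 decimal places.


a = 3.08, s = 9
e^(-a) = e^(-3.08) = 0.046
a^s = 3.08^9 = 24943.4458
s! = 362880
P = 0.046 * 24943.4458 / 362880
P = 0.0032

0.0032


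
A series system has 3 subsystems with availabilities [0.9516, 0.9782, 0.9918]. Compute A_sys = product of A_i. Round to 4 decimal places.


Subsystems: [0.9516, 0.9782, 0.9918]
After subsystem 1 (A=0.9516): product = 0.9516
After subsystem 2 (A=0.9782): product = 0.9309
After subsystem 3 (A=0.9918): product = 0.9232
A_sys = 0.9232

0.9232


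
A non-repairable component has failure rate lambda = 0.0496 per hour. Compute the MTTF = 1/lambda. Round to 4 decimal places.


lambda = 0.0496
MTTF = 1 / 0.0496
MTTF = 20.1613

20.1613


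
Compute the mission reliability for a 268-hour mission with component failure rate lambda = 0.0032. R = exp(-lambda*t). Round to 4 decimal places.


lambda = 0.0032
mission_time = 268
lambda * t = 0.0032 * 268 = 0.8576
R = exp(-0.8576)
R = 0.4242

0.4242


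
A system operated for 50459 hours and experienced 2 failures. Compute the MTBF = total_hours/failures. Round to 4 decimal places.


total_hours = 50459
failures = 2
MTBF = 50459 / 2
MTBF = 25229.5

25229.5


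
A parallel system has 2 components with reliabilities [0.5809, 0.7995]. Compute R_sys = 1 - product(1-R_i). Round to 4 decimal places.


Components: [0.5809, 0.7995]
(1 - 0.5809) = 0.4191, running product = 0.4191
(1 - 0.7995) = 0.2005, running product = 0.084
Product of (1-R_i) = 0.084
R_sys = 1 - 0.084 = 0.916

0.916


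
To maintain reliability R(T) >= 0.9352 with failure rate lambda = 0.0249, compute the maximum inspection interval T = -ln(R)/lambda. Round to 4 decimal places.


R_target = 0.9352
lambda = 0.0249
-ln(0.9352) = 0.067
T = 0.067 / 0.0249
T = 2.6906

2.6906


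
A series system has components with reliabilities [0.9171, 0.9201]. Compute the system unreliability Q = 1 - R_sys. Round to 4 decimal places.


Components: [0.9171, 0.9201]
After component 1: product = 0.9171
After component 2: product = 0.8438
R_sys = 0.8438
Q = 1 - 0.8438 = 0.1562

0.1562


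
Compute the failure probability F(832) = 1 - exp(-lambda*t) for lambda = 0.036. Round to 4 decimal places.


lambda = 0.036, t = 832
lambda * t = 29.952
exp(-29.952) = 0.0
F(t) = 1 - 0.0
F(t) = 1.0

1.0


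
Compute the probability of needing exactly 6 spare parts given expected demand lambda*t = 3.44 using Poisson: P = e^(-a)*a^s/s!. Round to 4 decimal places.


a = 3.44, s = 6
e^(-a) = e^(-3.44) = 0.0321
a^s = 3.44^6 = 1657.1074
s! = 720
P = 0.0321 * 1657.1074 / 720
P = 0.0738

0.0738


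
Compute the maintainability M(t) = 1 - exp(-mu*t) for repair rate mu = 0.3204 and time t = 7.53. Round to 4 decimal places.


mu = 0.3204, t = 7.53
mu * t = 0.3204 * 7.53 = 2.4126
exp(-2.4126) = 0.0896
M(t) = 1 - 0.0896
M(t) = 0.9104

0.9104


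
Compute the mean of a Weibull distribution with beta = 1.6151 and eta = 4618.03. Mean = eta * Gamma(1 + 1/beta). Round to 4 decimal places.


beta = 1.6151, eta = 4618.03
1/beta = 0.6192
1 + 1/beta = 1.6192
Gamma(1.6192) = 0.8958
Mean = 4618.03 * 0.8958
Mean = 4136.9045

4136.9045


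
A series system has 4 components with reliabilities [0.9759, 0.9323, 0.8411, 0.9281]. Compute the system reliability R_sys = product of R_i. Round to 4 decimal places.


Components: [0.9759, 0.9323, 0.8411, 0.9281]
After component 1 (R=0.9759): product = 0.9759
After component 2 (R=0.9323): product = 0.9098
After component 3 (R=0.8411): product = 0.7653
After component 4 (R=0.9281): product = 0.7102
R_sys = 0.7102

0.7102


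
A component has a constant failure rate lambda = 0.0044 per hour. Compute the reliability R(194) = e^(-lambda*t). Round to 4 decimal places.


lambda = 0.0044
t = 194
lambda * t = 0.8536
R(t) = e^(-0.8536)
R(t) = 0.4259

0.4259


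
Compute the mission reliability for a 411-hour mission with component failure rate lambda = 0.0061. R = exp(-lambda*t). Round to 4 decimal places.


lambda = 0.0061
mission_time = 411
lambda * t = 0.0061 * 411 = 2.5071
R = exp(-2.5071)
R = 0.0815

0.0815


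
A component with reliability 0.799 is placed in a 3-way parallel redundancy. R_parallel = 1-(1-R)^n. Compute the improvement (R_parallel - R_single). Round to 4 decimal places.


R_single = 0.799, n = 3
1 - R_single = 0.201
(1 - R_single)^n = 0.201^3 = 0.0081
R_parallel = 1 - 0.0081 = 0.9919
Improvement = 0.9919 - 0.799
Improvement = 0.1929

0.1929


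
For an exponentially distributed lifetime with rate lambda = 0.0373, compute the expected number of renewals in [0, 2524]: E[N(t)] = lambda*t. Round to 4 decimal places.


lambda = 0.0373
t = 2524
E[N(t)] = lambda * t
E[N(t)] = 0.0373 * 2524
E[N(t)] = 94.1452

94.1452


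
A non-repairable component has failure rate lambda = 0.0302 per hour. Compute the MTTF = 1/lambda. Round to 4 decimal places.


lambda = 0.0302
MTTF = 1 / 0.0302
MTTF = 33.1126

33.1126


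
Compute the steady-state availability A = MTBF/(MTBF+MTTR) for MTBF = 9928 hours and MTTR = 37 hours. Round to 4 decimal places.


MTBF = 9928
MTTR = 37
MTBF + MTTR = 9965
A = 9928 / 9965
A = 0.9963

0.9963


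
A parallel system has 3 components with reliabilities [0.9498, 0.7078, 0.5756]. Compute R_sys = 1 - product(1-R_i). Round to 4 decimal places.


Components: [0.9498, 0.7078, 0.5756]
(1 - 0.9498) = 0.0502, running product = 0.0502
(1 - 0.7078) = 0.2922, running product = 0.0147
(1 - 0.5756) = 0.4244, running product = 0.0062
Product of (1-R_i) = 0.0062
R_sys = 1 - 0.0062 = 0.9938

0.9938


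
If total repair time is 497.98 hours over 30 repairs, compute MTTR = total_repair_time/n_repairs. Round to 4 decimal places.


total_repair_time = 497.98
n_repairs = 30
MTTR = 497.98 / 30
MTTR = 16.5993

16.5993


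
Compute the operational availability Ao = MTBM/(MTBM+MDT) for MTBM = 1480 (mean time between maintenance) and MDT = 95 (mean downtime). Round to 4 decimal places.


MTBM = 1480
MDT = 95
MTBM + MDT = 1575
Ao = 1480 / 1575
Ao = 0.9397

0.9397


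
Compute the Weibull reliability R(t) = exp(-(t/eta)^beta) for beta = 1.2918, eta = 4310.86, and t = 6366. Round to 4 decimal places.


beta = 1.2918, eta = 4310.86, t = 6366
t/eta = 6366 / 4310.86 = 1.4767
(t/eta)^beta = 1.4767^1.2918 = 1.6546
R(t) = exp(-1.6546)
R(t) = 0.1912

0.1912


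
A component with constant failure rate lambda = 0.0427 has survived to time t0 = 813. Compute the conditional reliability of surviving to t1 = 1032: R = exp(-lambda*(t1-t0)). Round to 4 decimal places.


lambda = 0.0427
t0 = 813, t1 = 1032
t1 - t0 = 219
lambda * (t1-t0) = 0.0427 * 219 = 9.3513
R = exp(-9.3513)
R = 0.0001

0.0001


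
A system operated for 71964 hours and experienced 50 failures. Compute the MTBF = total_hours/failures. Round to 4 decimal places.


total_hours = 71964
failures = 50
MTBF = 71964 / 50
MTBF = 1439.28

1439.28


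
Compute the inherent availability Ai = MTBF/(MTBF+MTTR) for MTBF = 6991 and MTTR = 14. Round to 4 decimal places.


MTBF = 6991
MTTR = 14
MTBF + MTTR = 7005
Ai = 6991 / 7005
Ai = 0.998

0.998


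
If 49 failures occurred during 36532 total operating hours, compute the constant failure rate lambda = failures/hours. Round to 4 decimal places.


failures = 49
total_hours = 36532
lambda = 49 / 36532
lambda = 0.0013

0.0013


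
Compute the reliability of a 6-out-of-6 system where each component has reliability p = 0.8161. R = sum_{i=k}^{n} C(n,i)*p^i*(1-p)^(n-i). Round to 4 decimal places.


k = 6, n = 6, p = 0.8161
i=6: C(6,6)=1 * 0.8161^6 * 0.1839^0 = 0.2954
R = sum of terms = 0.2954

0.2954


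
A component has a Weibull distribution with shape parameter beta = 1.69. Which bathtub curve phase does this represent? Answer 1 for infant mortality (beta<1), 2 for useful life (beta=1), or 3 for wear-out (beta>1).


beta = 1.69
Compare beta to 1:
beta < 1 => infant mortality (phase 1)
beta = 1 => useful life (phase 2)
beta > 1 => wear-out (phase 3)
Since beta = 1.69, this is wear-out (increasing failure rate)
Phase = 3

3


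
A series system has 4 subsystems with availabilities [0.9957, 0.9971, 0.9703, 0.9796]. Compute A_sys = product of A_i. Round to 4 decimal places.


Subsystems: [0.9957, 0.9971, 0.9703, 0.9796]
After subsystem 1 (A=0.9957): product = 0.9957
After subsystem 2 (A=0.9971): product = 0.9928
After subsystem 3 (A=0.9703): product = 0.9633
After subsystem 4 (A=0.9796): product = 0.9437
A_sys = 0.9437

0.9437


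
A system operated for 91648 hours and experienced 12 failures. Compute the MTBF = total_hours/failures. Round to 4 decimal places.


total_hours = 91648
failures = 12
MTBF = 91648 / 12
MTBF = 7637.3333

7637.3333


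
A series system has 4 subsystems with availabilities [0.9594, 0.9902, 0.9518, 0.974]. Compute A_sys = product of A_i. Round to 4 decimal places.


Subsystems: [0.9594, 0.9902, 0.9518, 0.974]
After subsystem 1 (A=0.9594): product = 0.9594
After subsystem 2 (A=0.9902): product = 0.95
After subsystem 3 (A=0.9518): product = 0.9042
After subsystem 4 (A=0.974): product = 0.8807
A_sys = 0.8807

0.8807


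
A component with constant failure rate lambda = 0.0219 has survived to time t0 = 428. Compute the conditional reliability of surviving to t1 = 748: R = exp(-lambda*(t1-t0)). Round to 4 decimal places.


lambda = 0.0219
t0 = 428, t1 = 748
t1 - t0 = 320
lambda * (t1-t0) = 0.0219 * 320 = 7.008
R = exp(-7.008)
R = 0.0009

0.0009


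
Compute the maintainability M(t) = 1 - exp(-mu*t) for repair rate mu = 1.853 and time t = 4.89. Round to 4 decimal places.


mu = 1.853, t = 4.89
mu * t = 1.853 * 4.89 = 9.0612
exp(-9.0612) = 0.0001
M(t) = 1 - 0.0001
M(t) = 0.9999

0.9999


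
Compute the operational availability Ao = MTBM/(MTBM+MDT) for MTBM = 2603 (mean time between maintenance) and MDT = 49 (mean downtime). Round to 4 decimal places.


MTBM = 2603
MDT = 49
MTBM + MDT = 2652
Ao = 2603 / 2652
Ao = 0.9815

0.9815


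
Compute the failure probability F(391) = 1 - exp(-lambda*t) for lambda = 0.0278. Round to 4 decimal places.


lambda = 0.0278, t = 391
lambda * t = 10.8698
exp(-10.8698) = 0.0
F(t) = 1 - 0.0
F(t) = 1.0

1.0


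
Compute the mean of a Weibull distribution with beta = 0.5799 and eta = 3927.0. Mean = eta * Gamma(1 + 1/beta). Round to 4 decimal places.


beta = 0.5799, eta = 3927.0
1/beta = 1.7244
1 + 1/beta = 2.7244
Gamma(2.7244) = 1.5753
Mean = 3927.0 * 1.5753
Mean = 6186.0636

6186.0636


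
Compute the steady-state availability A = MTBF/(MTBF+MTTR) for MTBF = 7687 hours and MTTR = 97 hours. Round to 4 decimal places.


MTBF = 7687
MTTR = 97
MTBF + MTTR = 7784
A = 7687 / 7784
A = 0.9875

0.9875


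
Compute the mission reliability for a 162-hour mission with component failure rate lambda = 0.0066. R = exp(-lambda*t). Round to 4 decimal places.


lambda = 0.0066
mission_time = 162
lambda * t = 0.0066 * 162 = 1.0692
R = exp(-1.0692)
R = 0.3433

0.3433


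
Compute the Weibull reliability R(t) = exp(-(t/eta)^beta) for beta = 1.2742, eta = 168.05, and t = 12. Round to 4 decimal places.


beta = 1.2742, eta = 168.05, t = 12
t/eta = 12 / 168.05 = 0.0714
(t/eta)^beta = 0.0714^1.2742 = 0.0346
R(t) = exp(-0.0346)
R(t) = 0.966

0.966


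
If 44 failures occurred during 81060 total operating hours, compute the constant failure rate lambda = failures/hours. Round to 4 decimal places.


failures = 44
total_hours = 81060
lambda = 44 / 81060
lambda = 0.0005

0.0005


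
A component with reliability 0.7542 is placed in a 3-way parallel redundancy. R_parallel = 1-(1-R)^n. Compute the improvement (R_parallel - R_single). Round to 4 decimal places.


R_single = 0.7542, n = 3
1 - R_single = 0.2458
(1 - R_single)^n = 0.2458^3 = 0.0149
R_parallel = 1 - 0.0149 = 0.9851
Improvement = 0.9851 - 0.7542
Improvement = 0.2309

0.2309


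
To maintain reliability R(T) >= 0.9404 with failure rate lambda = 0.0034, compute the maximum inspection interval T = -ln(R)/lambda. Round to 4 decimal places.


R_target = 0.9404
lambda = 0.0034
-ln(0.9404) = 0.0614
T = 0.0614 / 0.0034
T = 18.0735

18.0735


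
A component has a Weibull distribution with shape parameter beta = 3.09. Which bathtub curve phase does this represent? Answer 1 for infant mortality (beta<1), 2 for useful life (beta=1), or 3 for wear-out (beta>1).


beta = 3.09
Compare beta to 1:
beta < 1 => infant mortality (phase 1)
beta = 1 => useful life (phase 2)
beta > 1 => wear-out (phase 3)
Since beta = 3.09, this is wear-out (increasing failure rate)
Phase = 3

3


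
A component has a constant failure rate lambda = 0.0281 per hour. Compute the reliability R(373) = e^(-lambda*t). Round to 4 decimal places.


lambda = 0.0281
t = 373
lambda * t = 10.4813
R(t) = e^(-10.4813)
R(t) = 0.0

0.0


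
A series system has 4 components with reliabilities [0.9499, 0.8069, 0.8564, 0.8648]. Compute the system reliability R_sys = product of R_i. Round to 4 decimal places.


Components: [0.9499, 0.8069, 0.8564, 0.8648]
After component 1 (R=0.9499): product = 0.9499
After component 2 (R=0.8069): product = 0.7665
After component 3 (R=0.8564): product = 0.6564
After component 4 (R=0.8648): product = 0.5677
R_sys = 0.5677

0.5677


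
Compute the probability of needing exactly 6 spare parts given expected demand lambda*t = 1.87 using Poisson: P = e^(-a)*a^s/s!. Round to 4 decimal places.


a = 1.87, s = 6
e^(-a) = e^(-1.87) = 0.1541
a^s = 1.87^6 = 42.7612
s! = 720
P = 0.1541 * 42.7612 / 720
P = 0.0092

0.0092


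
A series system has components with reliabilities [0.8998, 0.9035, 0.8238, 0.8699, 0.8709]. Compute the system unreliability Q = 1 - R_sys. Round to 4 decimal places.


Components: [0.8998, 0.9035, 0.8238, 0.8699, 0.8709]
After component 1: product = 0.8998
After component 2: product = 0.813
After component 3: product = 0.6697
After component 4: product = 0.5826
After component 5: product = 0.5074
R_sys = 0.5074
Q = 1 - 0.5074 = 0.4926

0.4926


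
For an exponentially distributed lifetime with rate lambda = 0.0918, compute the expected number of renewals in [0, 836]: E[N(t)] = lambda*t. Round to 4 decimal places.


lambda = 0.0918
t = 836
E[N(t)] = lambda * t
E[N(t)] = 0.0918 * 836
E[N(t)] = 76.7448

76.7448


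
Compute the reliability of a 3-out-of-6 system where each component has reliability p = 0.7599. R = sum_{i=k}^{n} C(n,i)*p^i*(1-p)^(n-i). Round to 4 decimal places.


k = 3, n = 6, p = 0.7599
i=3: C(6,3)=20 * 0.7599^3 * 0.2401^3 = 0.1215
i=4: C(6,4)=15 * 0.7599^4 * 0.2401^2 = 0.2883
i=5: C(6,5)=6 * 0.7599^5 * 0.2401^1 = 0.365
i=6: C(6,6)=1 * 0.7599^6 * 0.2401^0 = 0.1925
R = sum of terms = 0.9674

0.9674


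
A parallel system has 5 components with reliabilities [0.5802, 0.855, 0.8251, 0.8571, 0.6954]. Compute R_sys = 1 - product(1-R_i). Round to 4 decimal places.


Components: [0.5802, 0.855, 0.8251, 0.8571, 0.6954]
(1 - 0.5802) = 0.4198, running product = 0.4198
(1 - 0.855) = 0.145, running product = 0.0609
(1 - 0.8251) = 0.1749, running product = 0.0106
(1 - 0.8571) = 0.1429, running product = 0.0015
(1 - 0.6954) = 0.3046, running product = 0.0005
Product of (1-R_i) = 0.0005
R_sys = 1 - 0.0005 = 0.9995

0.9995


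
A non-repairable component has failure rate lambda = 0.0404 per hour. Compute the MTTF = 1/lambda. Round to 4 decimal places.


lambda = 0.0404
MTTF = 1 / 0.0404
MTTF = 24.7525

24.7525


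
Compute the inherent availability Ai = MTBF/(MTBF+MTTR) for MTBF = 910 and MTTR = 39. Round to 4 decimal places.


MTBF = 910
MTTR = 39
MTBF + MTTR = 949
Ai = 910 / 949
Ai = 0.9589

0.9589


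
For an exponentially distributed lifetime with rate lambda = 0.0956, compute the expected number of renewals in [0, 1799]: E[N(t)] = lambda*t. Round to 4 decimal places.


lambda = 0.0956
t = 1799
E[N(t)] = lambda * t
E[N(t)] = 0.0956 * 1799
E[N(t)] = 171.9844

171.9844


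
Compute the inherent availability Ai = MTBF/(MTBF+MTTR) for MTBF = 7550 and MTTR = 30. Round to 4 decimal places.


MTBF = 7550
MTTR = 30
MTBF + MTTR = 7580
Ai = 7550 / 7580
Ai = 0.996

0.996


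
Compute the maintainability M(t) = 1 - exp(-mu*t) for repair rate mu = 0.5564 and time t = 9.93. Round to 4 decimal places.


mu = 0.5564, t = 9.93
mu * t = 0.5564 * 9.93 = 5.5251
exp(-5.5251) = 0.004
M(t) = 1 - 0.004
M(t) = 0.996

0.996


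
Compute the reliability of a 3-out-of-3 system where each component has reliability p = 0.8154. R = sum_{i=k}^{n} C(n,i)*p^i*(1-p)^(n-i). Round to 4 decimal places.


k = 3, n = 3, p = 0.8154
i=3: C(3,3)=1 * 0.8154^3 * 0.1846^0 = 0.5421
R = sum of terms = 0.5421

0.5421


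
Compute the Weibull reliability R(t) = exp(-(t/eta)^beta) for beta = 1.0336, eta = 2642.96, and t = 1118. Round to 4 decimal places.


beta = 1.0336, eta = 2642.96, t = 1118
t/eta = 1118 / 2642.96 = 0.423
(t/eta)^beta = 0.423^1.0336 = 0.411
R(t) = exp(-0.411)
R(t) = 0.663

0.663


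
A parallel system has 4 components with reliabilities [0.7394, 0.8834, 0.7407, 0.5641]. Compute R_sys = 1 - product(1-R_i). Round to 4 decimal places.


Components: [0.7394, 0.8834, 0.7407, 0.5641]
(1 - 0.7394) = 0.2606, running product = 0.2606
(1 - 0.8834) = 0.1166, running product = 0.0304
(1 - 0.7407) = 0.2593, running product = 0.0079
(1 - 0.5641) = 0.4359, running product = 0.0034
Product of (1-R_i) = 0.0034
R_sys = 1 - 0.0034 = 0.9966

0.9966


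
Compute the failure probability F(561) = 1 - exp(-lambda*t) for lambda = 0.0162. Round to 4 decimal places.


lambda = 0.0162, t = 561
lambda * t = 9.0882
exp(-9.0882) = 0.0001
F(t) = 1 - 0.0001
F(t) = 0.9999

0.9999


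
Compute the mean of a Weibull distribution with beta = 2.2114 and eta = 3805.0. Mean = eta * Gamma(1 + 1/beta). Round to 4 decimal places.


beta = 2.2114, eta = 3805.0
1/beta = 0.4522
1 + 1/beta = 1.4522
Gamma(1.4522) = 0.8856
Mean = 3805.0 * 0.8856
Mean = 3369.8656

3369.8656


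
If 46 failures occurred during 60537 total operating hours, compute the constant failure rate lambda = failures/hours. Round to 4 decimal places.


failures = 46
total_hours = 60537
lambda = 46 / 60537
lambda = 0.0008

0.0008


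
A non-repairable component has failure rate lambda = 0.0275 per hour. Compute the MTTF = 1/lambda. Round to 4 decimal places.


lambda = 0.0275
MTTF = 1 / 0.0275
MTTF = 36.3636

36.3636


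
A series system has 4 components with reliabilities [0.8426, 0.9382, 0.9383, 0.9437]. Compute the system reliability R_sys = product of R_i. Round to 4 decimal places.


Components: [0.8426, 0.9382, 0.9383, 0.9437]
After component 1 (R=0.8426): product = 0.8426
After component 2 (R=0.9382): product = 0.7905
After component 3 (R=0.9383): product = 0.7418
After component 4 (R=0.9437): product = 0.7
R_sys = 0.7

0.7


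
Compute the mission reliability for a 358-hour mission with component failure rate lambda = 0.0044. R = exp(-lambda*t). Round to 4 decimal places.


lambda = 0.0044
mission_time = 358
lambda * t = 0.0044 * 358 = 1.5752
R = exp(-1.5752)
R = 0.207

0.207


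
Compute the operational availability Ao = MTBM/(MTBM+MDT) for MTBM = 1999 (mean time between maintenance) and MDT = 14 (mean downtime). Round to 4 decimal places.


MTBM = 1999
MDT = 14
MTBM + MDT = 2013
Ao = 1999 / 2013
Ao = 0.993

0.993


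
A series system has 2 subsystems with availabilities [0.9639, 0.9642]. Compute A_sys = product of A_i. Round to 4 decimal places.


Subsystems: [0.9639, 0.9642]
After subsystem 1 (A=0.9639): product = 0.9639
After subsystem 2 (A=0.9642): product = 0.9294
A_sys = 0.9294

0.9294


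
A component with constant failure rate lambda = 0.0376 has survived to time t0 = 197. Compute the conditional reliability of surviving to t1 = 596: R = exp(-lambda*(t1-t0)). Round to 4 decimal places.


lambda = 0.0376
t0 = 197, t1 = 596
t1 - t0 = 399
lambda * (t1-t0) = 0.0376 * 399 = 15.0024
R = exp(-15.0024)
R = 0.0

0.0


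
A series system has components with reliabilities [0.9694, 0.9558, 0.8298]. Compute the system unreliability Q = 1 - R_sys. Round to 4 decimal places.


Components: [0.9694, 0.9558, 0.8298]
After component 1: product = 0.9694
After component 2: product = 0.9266
After component 3: product = 0.7689
R_sys = 0.7689
Q = 1 - 0.7689 = 0.2311

0.2311


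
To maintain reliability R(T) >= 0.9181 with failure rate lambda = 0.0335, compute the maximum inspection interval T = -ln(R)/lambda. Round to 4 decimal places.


R_target = 0.9181
lambda = 0.0335
-ln(0.9181) = 0.0854
T = 0.0854 / 0.0335
T = 2.5507

2.5507


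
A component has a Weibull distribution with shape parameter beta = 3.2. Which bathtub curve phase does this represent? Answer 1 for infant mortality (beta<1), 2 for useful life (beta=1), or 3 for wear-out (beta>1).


beta = 3.2
Compare beta to 1:
beta < 1 => infant mortality (phase 1)
beta = 1 => useful life (phase 2)
beta > 1 => wear-out (phase 3)
Since beta = 3.2, this is wear-out (increasing failure rate)
Phase = 3

3


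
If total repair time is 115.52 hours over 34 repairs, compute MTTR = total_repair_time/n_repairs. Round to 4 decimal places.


total_repair_time = 115.52
n_repairs = 34
MTTR = 115.52 / 34
MTTR = 3.3976

3.3976


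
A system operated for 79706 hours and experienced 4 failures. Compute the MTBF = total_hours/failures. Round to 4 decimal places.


total_hours = 79706
failures = 4
MTBF = 79706 / 4
MTBF = 19926.5

19926.5


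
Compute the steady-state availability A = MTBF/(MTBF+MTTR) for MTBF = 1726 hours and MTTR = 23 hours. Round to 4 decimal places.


MTBF = 1726
MTTR = 23
MTBF + MTTR = 1749
A = 1726 / 1749
A = 0.9868

0.9868


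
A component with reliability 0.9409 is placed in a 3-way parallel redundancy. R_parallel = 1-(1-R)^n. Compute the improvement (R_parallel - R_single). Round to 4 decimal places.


R_single = 0.9409, n = 3
1 - R_single = 0.0591
(1 - R_single)^n = 0.0591^3 = 0.0002
R_parallel = 1 - 0.0002 = 0.9998
Improvement = 0.9998 - 0.9409
Improvement = 0.0589

0.0589


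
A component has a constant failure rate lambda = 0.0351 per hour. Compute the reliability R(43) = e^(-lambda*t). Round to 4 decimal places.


lambda = 0.0351
t = 43
lambda * t = 1.5093
R(t) = e^(-1.5093)
R(t) = 0.2211

0.2211


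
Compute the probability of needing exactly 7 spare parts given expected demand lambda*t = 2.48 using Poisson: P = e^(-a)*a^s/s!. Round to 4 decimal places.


a = 2.48, s = 7
e^(-a) = e^(-2.48) = 0.0837
a^s = 2.48^7 = 576.9813
s! = 5040
P = 0.0837 * 576.9813 / 5040
P = 0.0096

0.0096


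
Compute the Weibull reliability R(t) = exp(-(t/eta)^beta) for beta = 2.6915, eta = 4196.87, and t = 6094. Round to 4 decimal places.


beta = 2.6915, eta = 4196.87, t = 6094
t/eta = 6094 / 4196.87 = 1.452
(t/eta)^beta = 1.452^2.6915 = 2.7287
R(t) = exp(-2.7287)
R(t) = 0.0653

0.0653


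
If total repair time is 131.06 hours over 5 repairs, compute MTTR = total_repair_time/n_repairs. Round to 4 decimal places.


total_repair_time = 131.06
n_repairs = 5
MTTR = 131.06 / 5
MTTR = 26.212

26.212


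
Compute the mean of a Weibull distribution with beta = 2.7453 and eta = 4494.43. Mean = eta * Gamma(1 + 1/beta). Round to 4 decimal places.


beta = 2.7453, eta = 4494.43
1/beta = 0.3643
1 + 1/beta = 1.3643
Gamma(1.3643) = 0.8898
Mean = 4494.43 * 0.8898
Mean = 3999.1524

3999.1524


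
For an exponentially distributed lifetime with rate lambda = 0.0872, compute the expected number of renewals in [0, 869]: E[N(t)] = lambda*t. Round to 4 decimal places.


lambda = 0.0872
t = 869
E[N(t)] = lambda * t
E[N(t)] = 0.0872 * 869
E[N(t)] = 75.7768

75.7768


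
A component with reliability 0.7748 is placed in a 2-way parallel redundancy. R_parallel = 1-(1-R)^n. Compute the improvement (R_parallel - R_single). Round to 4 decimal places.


R_single = 0.7748, n = 2
1 - R_single = 0.2252
(1 - R_single)^n = 0.2252^2 = 0.0507
R_parallel = 1 - 0.0507 = 0.9493
Improvement = 0.9493 - 0.7748
Improvement = 0.1745

0.1745


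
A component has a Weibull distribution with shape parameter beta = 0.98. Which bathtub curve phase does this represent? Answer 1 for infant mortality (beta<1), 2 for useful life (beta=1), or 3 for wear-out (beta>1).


beta = 0.98
Compare beta to 1:
beta < 1 => infant mortality (phase 1)
beta = 1 => useful life (phase 2)
beta > 1 => wear-out (phase 3)
Since beta = 0.98, this is infant mortality (decreasing failure rate)
Phase = 1

1


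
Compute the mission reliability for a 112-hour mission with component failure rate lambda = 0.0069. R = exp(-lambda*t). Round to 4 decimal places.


lambda = 0.0069
mission_time = 112
lambda * t = 0.0069 * 112 = 0.7728
R = exp(-0.7728)
R = 0.4617

0.4617


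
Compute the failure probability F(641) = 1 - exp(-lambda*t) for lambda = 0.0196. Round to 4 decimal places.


lambda = 0.0196, t = 641
lambda * t = 12.5636
exp(-12.5636) = 0.0
F(t) = 1 - 0.0
F(t) = 1.0

1.0


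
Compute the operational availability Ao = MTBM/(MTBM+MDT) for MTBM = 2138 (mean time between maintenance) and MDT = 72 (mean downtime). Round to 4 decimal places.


MTBM = 2138
MDT = 72
MTBM + MDT = 2210
Ao = 2138 / 2210
Ao = 0.9674

0.9674


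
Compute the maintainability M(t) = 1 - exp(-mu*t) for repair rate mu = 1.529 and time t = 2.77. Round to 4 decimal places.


mu = 1.529, t = 2.77
mu * t = 1.529 * 2.77 = 4.2353
exp(-4.2353) = 0.0145
M(t) = 1 - 0.0145
M(t) = 0.9855

0.9855


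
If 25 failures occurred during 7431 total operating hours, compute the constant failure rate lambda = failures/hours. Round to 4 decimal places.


failures = 25
total_hours = 7431
lambda = 25 / 7431
lambda = 0.0034

0.0034


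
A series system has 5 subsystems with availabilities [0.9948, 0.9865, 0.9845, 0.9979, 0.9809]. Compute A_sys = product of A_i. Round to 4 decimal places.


Subsystems: [0.9948, 0.9865, 0.9845, 0.9979, 0.9809]
After subsystem 1 (A=0.9948): product = 0.9948
After subsystem 2 (A=0.9865): product = 0.9814
After subsystem 3 (A=0.9845): product = 0.9662
After subsystem 4 (A=0.9979): product = 0.9641
After subsystem 5 (A=0.9809): product = 0.9457
A_sys = 0.9457

0.9457


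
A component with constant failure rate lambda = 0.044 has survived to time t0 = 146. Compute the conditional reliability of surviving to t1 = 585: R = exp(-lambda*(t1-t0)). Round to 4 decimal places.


lambda = 0.044
t0 = 146, t1 = 585
t1 - t0 = 439
lambda * (t1-t0) = 0.044 * 439 = 19.316
R = exp(-19.316)
R = 0.0

0.0


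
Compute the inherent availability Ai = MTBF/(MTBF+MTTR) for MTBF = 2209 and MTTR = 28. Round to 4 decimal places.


MTBF = 2209
MTTR = 28
MTBF + MTTR = 2237
Ai = 2209 / 2237
Ai = 0.9875

0.9875


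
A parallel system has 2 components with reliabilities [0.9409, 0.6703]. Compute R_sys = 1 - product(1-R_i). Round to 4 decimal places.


Components: [0.9409, 0.6703]
(1 - 0.9409) = 0.0591, running product = 0.0591
(1 - 0.6703) = 0.3297, running product = 0.0195
Product of (1-R_i) = 0.0195
R_sys = 1 - 0.0195 = 0.9805

0.9805


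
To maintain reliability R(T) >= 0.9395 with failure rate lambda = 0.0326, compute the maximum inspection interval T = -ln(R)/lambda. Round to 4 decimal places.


R_target = 0.9395
lambda = 0.0326
-ln(0.9395) = 0.0624
T = 0.0624 / 0.0326
T = 1.9143

1.9143


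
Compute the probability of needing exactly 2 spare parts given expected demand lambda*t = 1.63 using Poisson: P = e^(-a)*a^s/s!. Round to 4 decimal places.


a = 1.63, s = 2
e^(-a) = e^(-1.63) = 0.1959
a^s = 1.63^2 = 2.6569
s! = 2
P = 0.1959 * 2.6569 / 2
P = 0.2603

0.2603


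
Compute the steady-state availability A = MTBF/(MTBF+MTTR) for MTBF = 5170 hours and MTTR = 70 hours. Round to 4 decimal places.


MTBF = 5170
MTTR = 70
MTBF + MTTR = 5240
A = 5170 / 5240
A = 0.9866

0.9866


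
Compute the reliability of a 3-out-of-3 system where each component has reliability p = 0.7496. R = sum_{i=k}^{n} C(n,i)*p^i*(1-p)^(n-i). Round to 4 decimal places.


k = 3, n = 3, p = 0.7496
i=3: C(3,3)=1 * 0.7496^3 * 0.2504^0 = 0.4212
R = sum of terms = 0.4212

0.4212


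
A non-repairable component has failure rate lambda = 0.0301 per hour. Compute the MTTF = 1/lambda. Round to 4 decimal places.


lambda = 0.0301
MTTF = 1 / 0.0301
MTTF = 33.2226

33.2226


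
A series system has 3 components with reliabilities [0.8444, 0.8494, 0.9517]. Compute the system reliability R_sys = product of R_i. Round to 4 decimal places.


Components: [0.8444, 0.8494, 0.9517]
After component 1 (R=0.8444): product = 0.8444
After component 2 (R=0.8494): product = 0.7172
After component 3 (R=0.9517): product = 0.6826
R_sys = 0.6826

0.6826


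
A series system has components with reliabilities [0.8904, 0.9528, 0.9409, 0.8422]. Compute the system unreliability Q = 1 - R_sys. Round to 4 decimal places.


Components: [0.8904, 0.9528, 0.9409, 0.8422]
After component 1: product = 0.8904
After component 2: product = 0.8484
After component 3: product = 0.7982
After component 4: product = 0.6723
R_sys = 0.6723
Q = 1 - 0.6723 = 0.3277

0.3277


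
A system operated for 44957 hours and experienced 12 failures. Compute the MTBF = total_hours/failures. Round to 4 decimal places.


total_hours = 44957
failures = 12
MTBF = 44957 / 12
MTBF = 3746.4167

3746.4167


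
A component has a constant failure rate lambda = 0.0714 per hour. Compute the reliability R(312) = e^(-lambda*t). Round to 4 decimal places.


lambda = 0.0714
t = 312
lambda * t = 22.2768
R(t) = e^(-22.2768)
R(t) = 0.0

0.0


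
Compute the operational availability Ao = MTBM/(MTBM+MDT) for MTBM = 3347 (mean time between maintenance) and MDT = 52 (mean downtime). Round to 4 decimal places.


MTBM = 3347
MDT = 52
MTBM + MDT = 3399
Ao = 3347 / 3399
Ao = 0.9847

0.9847


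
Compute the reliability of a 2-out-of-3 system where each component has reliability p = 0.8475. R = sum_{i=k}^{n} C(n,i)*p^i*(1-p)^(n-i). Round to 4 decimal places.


k = 2, n = 3, p = 0.8475
i=2: C(3,2)=3 * 0.8475^2 * 0.1525^1 = 0.3286
i=3: C(3,3)=1 * 0.8475^3 * 0.1525^0 = 0.6087
R = sum of terms = 0.9373

0.9373


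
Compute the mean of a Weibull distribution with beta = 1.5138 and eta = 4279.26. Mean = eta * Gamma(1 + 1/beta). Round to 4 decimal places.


beta = 1.5138, eta = 4279.26
1/beta = 0.6606
1 + 1/beta = 1.6606
Gamma(1.6606) = 0.9018
Mean = 4279.26 * 0.9018
Mean = 3858.8749

3858.8749


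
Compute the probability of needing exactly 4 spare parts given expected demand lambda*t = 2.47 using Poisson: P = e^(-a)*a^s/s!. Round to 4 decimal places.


a = 2.47, s = 4
e^(-a) = e^(-2.47) = 0.0846
a^s = 2.47^4 = 37.221
s! = 24
P = 0.0846 * 37.221 / 24
P = 0.1312

0.1312


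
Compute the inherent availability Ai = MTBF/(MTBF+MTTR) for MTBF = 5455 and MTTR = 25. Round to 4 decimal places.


MTBF = 5455
MTTR = 25
MTBF + MTTR = 5480
Ai = 5455 / 5480
Ai = 0.9954

0.9954


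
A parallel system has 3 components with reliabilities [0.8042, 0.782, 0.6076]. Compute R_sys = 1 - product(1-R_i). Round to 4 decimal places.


Components: [0.8042, 0.782, 0.6076]
(1 - 0.8042) = 0.1958, running product = 0.1958
(1 - 0.782) = 0.218, running product = 0.0427
(1 - 0.6076) = 0.3924, running product = 0.0167
Product of (1-R_i) = 0.0167
R_sys = 1 - 0.0167 = 0.9833

0.9833


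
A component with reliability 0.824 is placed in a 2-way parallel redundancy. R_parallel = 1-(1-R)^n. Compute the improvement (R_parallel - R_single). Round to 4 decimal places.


R_single = 0.824, n = 2
1 - R_single = 0.176
(1 - R_single)^n = 0.176^2 = 0.031
R_parallel = 1 - 0.031 = 0.969
Improvement = 0.969 - 0.824
Improvement = 0.145

0.145


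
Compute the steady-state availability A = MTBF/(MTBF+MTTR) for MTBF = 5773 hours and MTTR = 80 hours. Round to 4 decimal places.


MTBF = 5773
MTTR = 80
MTBF + MTTR = 5853
A = 5773 / 5853
A = 0.9863

0.9863


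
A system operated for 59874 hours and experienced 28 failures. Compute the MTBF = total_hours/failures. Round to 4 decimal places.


total_hours = 59874
failures = 28
MTBF = 59874 / 28
MTBF = 2138.3571

2138.3571


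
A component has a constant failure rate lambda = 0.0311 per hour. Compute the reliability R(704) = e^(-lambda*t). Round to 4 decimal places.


lambda = 0.0311
t = 704
lambda * t = 21.8944
R(t) = e^(-21.8944)
R(t) = 0.0

0.0


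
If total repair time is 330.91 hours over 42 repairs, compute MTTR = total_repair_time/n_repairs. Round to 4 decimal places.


total_repair_time = 330.91
n_repairs = 42
MTTR = 330.91 / 42
MTTR = 7.8788

7.8788


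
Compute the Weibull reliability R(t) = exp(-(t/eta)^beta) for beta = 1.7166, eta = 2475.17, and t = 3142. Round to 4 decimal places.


beta = 1.7166, eta = 2475.17, t = 3142
t/eta = 3142 / 2475.17 = 1.2694
(t/eta)^beta = 1.2694^1.7166 = 1.5061
R(t) = exp(-1.5061)
R(t) = 0.2218

0.2218


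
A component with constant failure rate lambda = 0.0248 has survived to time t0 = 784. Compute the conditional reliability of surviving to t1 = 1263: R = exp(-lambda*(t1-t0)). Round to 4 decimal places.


lambda = 0.0248
t0 = 784, t1 = 1263
t1 - t0 = 479
lambda * (t1-t0) = 0.0248 * 479 = 11.8792
R = exp(-11.8792)
R = 0.0

0.0


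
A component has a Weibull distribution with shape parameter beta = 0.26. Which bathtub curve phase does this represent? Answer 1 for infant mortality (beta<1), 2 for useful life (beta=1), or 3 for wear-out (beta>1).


beta = 0.26
Compare beta to 1:
beta < 1 => infant mortality (phase 1)
beta = 1 => useful life (phase 2)
beta > 1 => wear-out (phase 3)
Since beta = 0.26, this is infant mortality (decreasing failure rate)
Phase = 1

1


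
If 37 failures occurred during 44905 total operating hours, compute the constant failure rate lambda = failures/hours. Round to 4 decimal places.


failures = 37
total_hours = 44905
lambda = 37 / 44905
lambda = 0.0008

0.0008


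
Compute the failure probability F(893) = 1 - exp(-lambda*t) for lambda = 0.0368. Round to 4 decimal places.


lambda = 0.0368, t = 893
lambda * t = 32.8624
exp(-32.8624) = 0.0
F(t) = 1 - 0.0
F(t) = 1.0

1.0


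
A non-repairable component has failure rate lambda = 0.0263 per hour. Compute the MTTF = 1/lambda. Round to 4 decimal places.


lambda = 0.0263
MTTF = 1 / 0.0263
MTTF = 38.0228

38.0228


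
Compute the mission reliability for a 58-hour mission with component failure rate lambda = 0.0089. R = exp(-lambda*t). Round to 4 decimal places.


lambda = 0.0089
mission_time = 58
lambda * t = 0.0089 * 58 = 0.5162
R = exp(-0.5162)
R = 0.5968

0.5968


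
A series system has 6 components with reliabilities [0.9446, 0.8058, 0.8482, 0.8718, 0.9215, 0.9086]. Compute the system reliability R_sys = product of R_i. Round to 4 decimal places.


Components: [0.9446, 0.8058, 0.8482, 0.8718, 0.9215, 0.9086]
After component 1 (R=0.9446): product = 0.9446
After component 2 (R=0.8058): product = 0.7612
After component 3 (R=0.8482): product = 0.6456
After component 4 (R=0.8718): product = 0.5628
After component 5 (R=0.9215): product = 0.5187
After component 6 (R=0.9086): product = 0.4713
R_sys = 0.4713

0.4713


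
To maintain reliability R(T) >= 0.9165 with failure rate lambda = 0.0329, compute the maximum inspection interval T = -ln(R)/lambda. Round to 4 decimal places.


R_target = 0.9165
lambda = 0.0329
-ln(0.9165) = 0.0872
T = 0.0872 / 0.0329
T = 2.6502

2.6502


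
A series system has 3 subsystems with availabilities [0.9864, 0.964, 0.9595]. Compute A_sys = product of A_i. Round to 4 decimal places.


Subsystems: [0.9864, 0.964, 0.9595]
After subsystem 1 (A=0.9864): product = 0.9864
After subsystem 2 (A=0.964): product = 0.9509
After subsystem 3 (A=0.9595): product = 0.9124
A_sys = 0.9124

0.9124


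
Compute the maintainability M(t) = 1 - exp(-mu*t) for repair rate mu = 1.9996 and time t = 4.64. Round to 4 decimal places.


mu = 1.9996, t = 4.64
mu * t = 1.9996 * 4.64 = 9.2781
exp(-9.2781) = 0.0001
M(t) = 1 - 0.0001
M(t) = 0.9999

0.9999


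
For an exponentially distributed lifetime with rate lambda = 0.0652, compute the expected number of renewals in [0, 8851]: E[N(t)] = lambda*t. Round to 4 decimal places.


lambda = 0.0652
t = 8851
E[N(t)] = lambda * t
E[N(t)] = 0.0652 * 8851
E[N(t)] = 577.0852

577.0852


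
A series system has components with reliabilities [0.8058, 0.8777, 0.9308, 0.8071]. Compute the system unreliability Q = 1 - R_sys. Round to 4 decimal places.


Components: [0.8058, 0.8777, 0.9308, 0.8071]
After component 1: product = 0.8058
After component 2: product = 0.7073
After component 3: product = 0.6583
After component 4: product = 0.5313
R_sys = 0.5313
Q = 1 - 0.5313 = 0.4687

0.4687


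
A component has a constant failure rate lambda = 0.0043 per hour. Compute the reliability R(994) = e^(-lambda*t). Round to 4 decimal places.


lambda = 0.0043
t = 994
lambda * t = 4.2742
R(t) = e^(-4.2742)
R(t) = 0.0139

0.0139


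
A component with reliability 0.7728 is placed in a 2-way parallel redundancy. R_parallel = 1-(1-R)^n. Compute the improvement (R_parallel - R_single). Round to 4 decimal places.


R_single = 0.7728, n = 2
1 - R_single = 0.2272
(1 - R_single)^n = 0.2272^2 = 0.0516
R_parallel = 1 - 0.0516 = 0.9484
Improvement = 0.9484 - 0.7728
Improvement = 0.1756

0.1756


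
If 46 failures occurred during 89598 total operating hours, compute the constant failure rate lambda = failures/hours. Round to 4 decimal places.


failures = 46
total_hours = 89598
lambda = 46 / 89598
lambda = 0.0005

0.0005


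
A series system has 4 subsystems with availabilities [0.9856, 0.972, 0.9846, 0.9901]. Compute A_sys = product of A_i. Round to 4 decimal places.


Subsystems: [0.9856, 0.972, 0.9846, 0.9901]
After subsystem 1 (A=0.9856): product = 0.9856
After subsystem 2 (A=0.972): product = 0.958
After subsystem 3 (A=0.9846): product = 0.9432
After subsystem 4 (A=0.9901): product = 0.9339
A_sys = 0.9339

0.9339


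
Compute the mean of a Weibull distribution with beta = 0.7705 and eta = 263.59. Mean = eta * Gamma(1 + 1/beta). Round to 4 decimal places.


beta = 0.7705, eta = 263.59
1/beta = 1.2979
1 + 1/beta = 2.2979
Gamma(2.2979) = 1.1652
Mean = 263.59 * 1.1652
Mean = 307.1391

307.1391


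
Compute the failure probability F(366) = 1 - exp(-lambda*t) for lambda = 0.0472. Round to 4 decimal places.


lambda = 0.0472, t = 366
lambda * t = 17.2752
exp(-17.2752) = 0.0
F(t) = 1 - 0.0
F(t) = 1.0

1.0


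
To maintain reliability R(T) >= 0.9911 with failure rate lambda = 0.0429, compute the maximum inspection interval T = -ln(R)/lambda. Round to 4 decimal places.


R_target = 0.9911
lambda = 0.0429
-ln(0.9911) = 0.0089
T = 0.0089 / 0.0429
T = 0.2084

0.2084


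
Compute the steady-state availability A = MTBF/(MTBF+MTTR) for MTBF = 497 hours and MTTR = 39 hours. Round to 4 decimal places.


MTBF = 497
MTTR = 39
MTBF + MTTR = 536
A = 497 / 536
A = 0.9272

0.9272


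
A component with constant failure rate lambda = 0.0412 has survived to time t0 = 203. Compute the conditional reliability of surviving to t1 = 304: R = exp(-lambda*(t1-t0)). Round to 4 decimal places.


lambda = 0.0412
t0 = 203, t1 = 304
t1 - t0 = 101
lambda * (t1-t0) = 0.0412 * 101 = 4.1612
R = exp(-4.1612)
R = 0.0156

0.0156


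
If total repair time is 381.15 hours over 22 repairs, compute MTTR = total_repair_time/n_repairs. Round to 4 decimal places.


total_repair_time = 381.15
n_repairs = 22
MTTR = 381.15 / 22
MTTR = 17.325

17.325


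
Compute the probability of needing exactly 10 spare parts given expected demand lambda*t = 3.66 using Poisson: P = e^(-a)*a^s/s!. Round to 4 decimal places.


a = 3.66, s = 10
e^(-a) = e^(-3.66) = 0.0257
a^s = 3.66^10 = 431331.1804
s! = 3628800
P = 0.0257 * 431331.1804 / 3628800
P = 0.0031

0.0031
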